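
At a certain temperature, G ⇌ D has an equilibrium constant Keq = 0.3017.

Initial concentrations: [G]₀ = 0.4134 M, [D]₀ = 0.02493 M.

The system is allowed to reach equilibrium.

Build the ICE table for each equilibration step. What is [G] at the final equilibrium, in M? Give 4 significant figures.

[G]_eq = 0.3367 M

Q₀ = 0.0603 vs Keq = 0.3017 ⇒ Q<K, forward
Step 1:
                   G          D
  Initial     0.4134    0.02493
  Change    -0.07666    0.07666
  Equil       0.3367     0.1016
  solve Keq expr → x = 0.07666; check Q = 0.3017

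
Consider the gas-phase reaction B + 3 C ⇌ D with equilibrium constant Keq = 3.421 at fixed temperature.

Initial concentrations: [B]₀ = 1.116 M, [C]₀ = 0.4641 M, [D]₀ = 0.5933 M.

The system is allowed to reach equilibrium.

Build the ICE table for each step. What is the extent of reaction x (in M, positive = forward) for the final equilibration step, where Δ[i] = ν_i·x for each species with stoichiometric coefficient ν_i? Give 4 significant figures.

x = -0.02124 M

Q₀ = 5.318 vs Keq = 3.421 ⇒ Q>K, reverse
Step 1:
                  B         C         D
  init        1.116    0.4641    0.5933
  Δ         0.02124   0.06371  -0.02124
  eq          1.137    0.5278    0.5721
  solve Keq expr → x = -0.02124; check Q = 3.421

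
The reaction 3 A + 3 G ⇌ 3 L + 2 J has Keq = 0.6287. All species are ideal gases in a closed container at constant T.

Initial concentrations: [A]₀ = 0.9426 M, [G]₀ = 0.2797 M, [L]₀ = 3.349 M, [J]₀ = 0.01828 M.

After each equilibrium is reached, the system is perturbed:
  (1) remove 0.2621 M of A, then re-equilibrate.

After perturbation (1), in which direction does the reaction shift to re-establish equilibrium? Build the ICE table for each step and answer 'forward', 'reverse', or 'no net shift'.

Q₀ = 0.6849 vs Keq = 0.6287 ⇒ Q>K, reverse
Step 1:
                   A          G          L          J
  init        0.9426     0.2797      3.349    0.01828
  Δ       9.6192e-04 9.6192e-04 -9.6192e-04 -6.4128e-04
  eq          0.9436     0.2807      3.348    0.01764
  solve Keq expr → x = -3.2064e-04; check Q = 0.6287
Then remove 0.2621 M of A.
Step 2:
                   A          G          L          J
  init        0.6815     0.2807      3.348    0.01764
  Δ          0.00902    0.00902   -0.00902  -0.006013
  eq          0.6905     0.2897      3.339    0.01163
  solve Keq expr → x = -0.003007; check Q = 0.6287

Direction: reverse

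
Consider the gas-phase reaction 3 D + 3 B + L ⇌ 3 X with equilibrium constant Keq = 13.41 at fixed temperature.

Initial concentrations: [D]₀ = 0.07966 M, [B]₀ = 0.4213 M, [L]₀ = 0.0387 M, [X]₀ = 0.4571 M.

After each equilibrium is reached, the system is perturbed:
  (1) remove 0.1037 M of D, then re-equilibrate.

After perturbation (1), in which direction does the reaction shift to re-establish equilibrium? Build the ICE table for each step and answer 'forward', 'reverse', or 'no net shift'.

Q₀ = 6.5287e+04 vs Keq = 13.41 ⇒ Q>K, reverse
Step 1:
                  D         B         L         X
  Initial   0.07966    0.4213    0.0387    0.4571
  Change     0.2274    0.2274   0.07579   -0.2274
  Equil       0.307    0.6487    0.1145    0.2297
  solve Keq expr → x = -0.07579; check Q = 13.41
Then remove 0.1037 M of D.
Step 2:
                  D         B         L         X
  Initial    0.2033    0.6487    0.1145    0.2297
  Change    0.03527   0.03527   0.01176  -0.03527
  Equil      0.2386    0.6839    0.1262    0.1945
  solve Keq expr → x = -0.01176; check Q = 13.41

Direction: reverse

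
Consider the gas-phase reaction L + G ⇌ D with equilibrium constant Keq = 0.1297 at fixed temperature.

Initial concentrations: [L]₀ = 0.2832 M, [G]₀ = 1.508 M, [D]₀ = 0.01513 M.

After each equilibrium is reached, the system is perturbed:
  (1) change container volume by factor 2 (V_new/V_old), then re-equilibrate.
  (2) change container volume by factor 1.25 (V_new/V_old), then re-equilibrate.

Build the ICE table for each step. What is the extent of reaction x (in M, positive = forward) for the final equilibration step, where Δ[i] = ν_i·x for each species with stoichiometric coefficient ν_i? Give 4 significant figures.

Q₀ = 0.03543 vs Keq = 0.1297 ⇒ Q<K, forward
Step 1:
                    L           G           D
  I            0.2832       1.508     0.01513
  C          -0.03278    -0.03278     0.03278
  E            0.2504       1.475     0.04791
  solve Keq expr → x = 0.03278; check Q = 0.1297
Then change container volume by factor 2 (V_new/V_old).
Step 2:
                    L           G           D
  I            0.1252      0.7376     0.02396
  C           0.01076     0.01076    -0.01076
  E             0.136      0.7484      0.0132
  solve Keq expr → x = -0.01076; check Q = 0.1297
Then change container volume by factor 1.25 (V_new/V_old).
Step 3:
                    L           G           D
  I            0.1088      0.5987     0.01056
  C          0.001934    0.001934   -0.001934
  E            0.1107      0.6006    0.008624
  solve Keq expr → x = -0.001934; check Q = 0.1297

x = -0.001934 M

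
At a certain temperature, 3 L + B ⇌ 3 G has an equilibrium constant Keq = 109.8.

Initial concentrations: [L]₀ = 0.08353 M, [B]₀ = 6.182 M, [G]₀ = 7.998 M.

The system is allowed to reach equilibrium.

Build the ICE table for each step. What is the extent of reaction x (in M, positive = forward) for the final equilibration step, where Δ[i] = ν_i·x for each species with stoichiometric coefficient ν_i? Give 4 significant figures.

Q₀ = 1.4200e+05 vs Keq = 109.8 ⇒ Q>K, reverse
Step 1:
                  L         B         G
  Initial   0.08353     6.182     7.998
  Change     0.7326    0.2442   -0.7326
  Equil      0.8161     6.426     7.265
  solve Keq expr → x = -0.2442; check Q = 109.8

x = -0.2442 M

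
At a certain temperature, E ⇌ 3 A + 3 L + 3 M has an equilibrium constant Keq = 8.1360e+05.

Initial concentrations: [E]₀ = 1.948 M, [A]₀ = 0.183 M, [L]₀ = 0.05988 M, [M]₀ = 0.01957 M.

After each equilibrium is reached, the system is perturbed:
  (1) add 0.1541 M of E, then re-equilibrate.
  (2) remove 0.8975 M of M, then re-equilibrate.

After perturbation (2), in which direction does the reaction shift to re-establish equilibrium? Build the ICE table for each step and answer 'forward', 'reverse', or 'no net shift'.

Direction: forward

Q₀ = 5.0627e-12 vs Keq = 8.1360e+05 ⇒ Q<K, forward
Step 1:
                  E         A         L         M
  Initial     1.948     0.183   0.05988   0.01957
  Change     -1.389     4.166     4.166     4.166
  Equil      0.5594     4.349     4.226     4.185
  solve Keq expr → x = 1.389; check Q = 8.1360e+05
Then add 0.1541 M of E.
Step 2:
                  E         A         L         M
  Initial    0.7135     4.349     4.226     4.185
  Change   -0.03155   0.09464   0.09464   0.09464
  Equil      0.6819     4.444      4.32      4.28
  solve Keq expr → x = 0.03155; check Q = 8.1360e+05
Then remove 0.8975 M of M.
Step 3:
                  E         A         L         M
  Initial    0.6819     4.444      4.32     3.383
  Change   -0.08692    0.2607    0.2607    0.2607
  Equil       0.595     4.704     4.581     3.643
  solve Keq expr → x = 0.08692; check Q = 8.1360e+05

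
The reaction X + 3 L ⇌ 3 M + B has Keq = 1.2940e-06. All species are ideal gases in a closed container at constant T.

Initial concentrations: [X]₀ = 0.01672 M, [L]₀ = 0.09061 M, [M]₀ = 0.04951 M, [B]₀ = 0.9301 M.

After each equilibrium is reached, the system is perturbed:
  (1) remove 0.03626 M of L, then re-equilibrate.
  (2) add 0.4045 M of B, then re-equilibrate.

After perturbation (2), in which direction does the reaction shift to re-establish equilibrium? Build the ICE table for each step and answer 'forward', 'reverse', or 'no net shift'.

Direction: reverse

Q₀ = 9.075 vs Keq = 1.2940e-06 ⇒ Q>K, reverse
Step 1:
                    X           L           M           B
  Initial     0.01672     0.09061     0.04951      0.9301
  Change      0.01634     0.04901    -0.04901    -0.01634
  Equil       0.03306      0.1396  5.0318e-04      0.9138
  solve Keq expr → x = -0.01634; check Q = 1.2940e-06
Then remove 0.03626 M of L.
Step 2:
                    X           L           M           B
  Initial     0.03306      0.1034  5.0318e-04      0.9138
  Change   4.3348e-05  1.3004e-04 -1.3004e-04 -4.3348e-05
  Equil        0.0331      0.1035  3.7313e-04      0.9137
  solve Keq expr → x = -4.3348e-05; check Q = 1.2940e-06
Then add 0.4045 M of B.
Step 3:
                    X           L           M           B
  Initial      0.0331      0.1035  3.7313e-04       1.318
  Change   1.4242e-05  4.2727e-05 -4.2727e-05 -1.4242e-05
  Equil       0.03311      0.1035  3.3041e-04       1.318
  solve Keq expr → x = -1.4242e-05; check Q = 1.2940e-06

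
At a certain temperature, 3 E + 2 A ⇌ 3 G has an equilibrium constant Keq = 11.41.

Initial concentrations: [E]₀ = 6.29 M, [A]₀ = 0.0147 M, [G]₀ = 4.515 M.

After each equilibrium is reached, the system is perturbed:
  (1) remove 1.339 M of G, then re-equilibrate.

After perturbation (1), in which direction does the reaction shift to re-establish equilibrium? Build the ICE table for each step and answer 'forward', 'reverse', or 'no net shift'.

Direction: forward

Q₀ = 1712 vs Keq = 11.41 ⇒ Q>K, reverse
Step 1:
                    E           A           G
  Initial        6.29      0.0147       4.515
  Change       0.2164      0.1443     -0.2164
  Equil         6.506       0.159       4.299
  solve Keq expr → x = -0.07214; check Q = 11.41
Then remove 1.339 M of G.
Step 2:
                    E           A           G
  Initial       6.506       0.159        2.96
  Change     -0.09268    -0.06179     0.09268
  Equil         6.414     0.09719       3.052
  solve Keq expr → x = 0.03089; check Q = 11.41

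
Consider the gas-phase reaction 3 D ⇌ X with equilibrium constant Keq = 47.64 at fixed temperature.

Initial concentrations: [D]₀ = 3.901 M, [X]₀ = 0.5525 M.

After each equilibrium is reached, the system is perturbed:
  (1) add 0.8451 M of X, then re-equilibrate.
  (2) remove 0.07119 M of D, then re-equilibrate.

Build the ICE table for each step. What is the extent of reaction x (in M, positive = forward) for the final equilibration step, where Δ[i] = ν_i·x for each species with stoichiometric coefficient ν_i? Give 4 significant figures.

Q₀ = 0.009307 vs Keq = 47.64 ⇒ Q<K, forward
Step 1:
                  D         X
  Initial     3.901    0.5525
  Change     -3.569      1.19
  Equil      0.3319     1.742
  solve Keq expr → x = 1.19; check Q = 47.64
Then add 0.8451 M of X.
Step 2:
                  D         X
  Initial    0.3319     2.587
  Change    0.04602  -0.01534
  Equil      0.3779     2.572
  solve Keq expr → x = -0.01534; check Q = 47.64
Then remove 0.07119 M of D.
Step 3:
                  D         X
  Initial    0.3068     2.572
  Change    0.07004  -0.02335
  Equil      0.3768     2.549
  solve Keq expr → x = -0.02335; check Q = 47.64

x = -0.02335 M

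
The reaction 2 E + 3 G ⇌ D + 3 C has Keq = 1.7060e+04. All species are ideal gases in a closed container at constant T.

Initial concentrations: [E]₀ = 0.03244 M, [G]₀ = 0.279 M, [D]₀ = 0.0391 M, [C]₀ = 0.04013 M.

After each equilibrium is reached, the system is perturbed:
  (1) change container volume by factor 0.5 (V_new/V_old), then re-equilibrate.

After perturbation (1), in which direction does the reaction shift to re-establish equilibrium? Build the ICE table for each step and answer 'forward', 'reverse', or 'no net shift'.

Q₀ = 0.1106 vs Keq = 1.7060e+04 ⇒ Q<K, forward
Step 1:
                  E         G         D         C
  I         0.03244     0.279    0.0391   0.04013
  C        -0.03202  -0.04802   0.01601   0.04802
  E       4.2377e-04     0.231   0.05511   0.08815
  solve Keq expr → x = 0.01601; check Q = 1.7060e+04
Then change container volume by factor 0.5 (V_new/V_old).
Step 2:
                  E         G         D         C
  I       8.4755e-04     0.462    0.1102    0.1763
  C       -2.4531e-04 -3.6797e-04 1.2266e-04 3.6797e-04
  E       6.0224e-04    0.4616    0.1103    0.1767
  solve Keq expr → x = 1.2266e-04; check Q = 1.7060e+04

Direction: forward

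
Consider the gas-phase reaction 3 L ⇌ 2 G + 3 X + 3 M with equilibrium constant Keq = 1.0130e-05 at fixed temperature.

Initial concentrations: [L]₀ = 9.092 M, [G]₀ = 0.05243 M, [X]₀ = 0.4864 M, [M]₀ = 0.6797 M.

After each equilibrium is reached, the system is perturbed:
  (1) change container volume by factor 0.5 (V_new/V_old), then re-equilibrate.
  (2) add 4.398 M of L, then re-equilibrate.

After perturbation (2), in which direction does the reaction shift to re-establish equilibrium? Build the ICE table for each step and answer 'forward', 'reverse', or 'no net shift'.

Q₀ = 1.3216e-07 vs Keq = 1.0130e-05 ⇒ Q<K, forward
Step 1:
                    L           G           X           M
  init          9.092     0.05243      0.4864      0.6797
  Δ           -0.1958      0.1305      0.1958      0.1958
  eq            8.896       0.183      0.6822      0.8755
  solve Keq expr → x = 0.06527; check Q = 1.0130e-05
Then change container volume by factor 0.5 (V_new/V_old).
Step 2:
                    L           G           X           M
  init          17.79      0.3659       1.364       1.751
  Δ            0.3379     -0.2253     -0.3379     -0.3379
  eq            18.13      0.1406       1.026       1.413
  solve Keq expr → x = -0.1126; check Q = 1.0130e-05
Then add 4.398 M of L.
Step 3:
                    L           G           X           M
  init          22.53      0.1406       1.026       1.413
  Δ          -0.04783     0.03189     0.04783     0.04783
  eq            22.48      0.1725       1.074       1.461
  solve Keq expr → x = 0.01594; check Q = 1.0130e-05

Direction: forward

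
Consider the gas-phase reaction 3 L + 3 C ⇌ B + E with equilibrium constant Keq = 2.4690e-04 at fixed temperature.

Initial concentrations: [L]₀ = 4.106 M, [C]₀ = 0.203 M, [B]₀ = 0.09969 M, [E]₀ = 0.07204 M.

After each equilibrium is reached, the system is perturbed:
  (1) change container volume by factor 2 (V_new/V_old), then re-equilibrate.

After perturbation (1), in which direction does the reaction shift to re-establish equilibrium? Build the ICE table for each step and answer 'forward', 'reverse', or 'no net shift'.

Direction: reverse

Q₀ = 0.0124 vs Keq = 2.4690e-04 ⇒ Q>K, reverse
Step 1:
                    L           C           B           E
  Initial       4.106       0.203     0.09969     0.07204
  Change       0.1583      0.1583    -0.05278    -0.05278
  Equil         4.264      0.3613     0.04691     0.01926
  solve Keq expr → x = -0.05278; check Q = 2.4690e-04
Then change container volume by factor 2 (V_new/V_old).
Step 2:
                    L           C           B           E
  Initial       2.132      0.1807     0.02345    0.009629
  Change      0.02466     0.02466   -0.008221   -0.008221
  Equil         2.157      0.2053     0.01523    0.001408
  solve Keq expr → x = -0.008221; check Q = 2.4690e-04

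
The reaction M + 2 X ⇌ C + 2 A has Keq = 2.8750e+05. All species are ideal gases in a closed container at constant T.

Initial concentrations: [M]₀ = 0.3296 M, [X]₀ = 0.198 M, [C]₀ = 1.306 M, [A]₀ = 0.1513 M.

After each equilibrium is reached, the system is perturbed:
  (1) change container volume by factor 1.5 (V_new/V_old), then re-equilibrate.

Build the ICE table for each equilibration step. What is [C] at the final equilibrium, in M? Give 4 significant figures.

Q₀ = 2.314 vs Keq = 2.8750e+05 ⇒ Q<K, forward
Step 1:
                   M          X          C          A
  I           0.3296      0.198      1.306     0.1513
  C          -0.0982    -0.1964     0.0982     0.1964
  E           0.2314   0.001597      1.404     0.3477
  solve Keq expr → x = 0.0982; check Q = 2.8750e+05
Then change container volume by factor 1.5 (V_new/V_old).
Step 2:
                   M          X          C          A
  I           0.1543   0.001065     0.9361     0.2318
  C                0          0          0          0
  E           0.1543   0.001065     0.9361     0.2318
  solve Keq expr → x = 0; check Q = 2.8750e+05

[C]_eq = 0.9361 M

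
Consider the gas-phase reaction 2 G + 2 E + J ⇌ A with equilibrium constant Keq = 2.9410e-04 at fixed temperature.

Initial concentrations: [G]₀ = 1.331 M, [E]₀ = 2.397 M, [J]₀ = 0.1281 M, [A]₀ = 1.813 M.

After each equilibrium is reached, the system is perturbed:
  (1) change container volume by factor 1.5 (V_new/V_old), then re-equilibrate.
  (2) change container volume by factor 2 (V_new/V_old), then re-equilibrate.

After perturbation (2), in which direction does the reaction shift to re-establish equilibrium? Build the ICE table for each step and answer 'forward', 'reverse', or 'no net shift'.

Q₀ = 1.39 vs Keq = 2.9410e-04 ⇒ Q>K, reverse
Step 1:
                    G           E           J           A
  Initial       1.331       2.397      0.1281       1.813
  Change        3.064       3.064       1.532      -1.532
  Equil         4.395       5.461        1.66      0.2812
  solve Keq expr → x = -1.532; check Q = 2.9410e-04
Then change container volume by factor 1.5 (V_new/V_old).
Step 2:
                    G           E           J           A
  Initial        2.93        3.64       1.107      0.1874
  Change       0.2619      0.2619       0.131      -0.131
  Equil         3.192       3.902       1.238     0.05647
  solve Keq expr → x = -0.131; check Q = 2.9410e-04
Then change container volume by factor 2 (V_new/V_old).
Step 3:
                    G           E           J           A
  Initial       1.596       1.951      0.6188     0.02823
  Change      0.05233     0.05233     0.02616    -0.02616
  Equil         1.648       2.004       0.645    0.002068
  solve Keq expr → x = -0.02616; check Q = 2.9410e-04

Direction: reverse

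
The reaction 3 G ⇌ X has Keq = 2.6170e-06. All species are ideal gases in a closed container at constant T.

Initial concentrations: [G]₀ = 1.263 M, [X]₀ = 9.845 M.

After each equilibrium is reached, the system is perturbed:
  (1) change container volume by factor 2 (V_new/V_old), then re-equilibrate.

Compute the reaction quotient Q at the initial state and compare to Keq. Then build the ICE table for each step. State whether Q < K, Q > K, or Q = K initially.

Q₀ = 4.887; Q > K (proceeds reverse)

Q₀ = 4.887 vs Keq = 2.6170e-06 ⇒ Q>K, reverse
Step 1:
                  G         X
  init        1.263     9.845
  Δ           29.31     -9.77
  eq          30.57   0.07479
  solve Keq expr → x = -9.77; check Q = 2.6170e-06
Then change container volume by factor 2 (V_new/V_old).
Step 2:
                  G         X
  init        15.29    0.0374
  Δ         0.08368  -0.02789
  eq          15.37  0.009503
  solve Keq expr → x = -0.02789; check Q = 2.6170e-06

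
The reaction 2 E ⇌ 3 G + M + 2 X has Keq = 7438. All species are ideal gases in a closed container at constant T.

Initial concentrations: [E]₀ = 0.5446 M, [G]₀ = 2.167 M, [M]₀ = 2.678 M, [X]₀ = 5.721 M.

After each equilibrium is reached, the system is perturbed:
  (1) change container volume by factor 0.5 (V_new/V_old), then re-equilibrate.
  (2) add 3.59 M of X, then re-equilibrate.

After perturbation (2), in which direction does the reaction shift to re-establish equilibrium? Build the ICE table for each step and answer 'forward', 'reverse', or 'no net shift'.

Direction: reverse

Q₀ = 3007 vs Keq = 7438 ⇒ Q<K, forward
Step 1:
                    E           G           M           X
  init         0.5446       2.167       2.678       5.721
  Δ           -0.1345      0.2017     0.06724      0.1345
  eq           0.4101       2.369       2.745       5.855
  solve Keq expr → x = 0.06724; check Q = 7438
Then change container volume by factor 0.5 (V_new/V_old).
Step 2:
                    E           G           M           X
  init         0.8202       4.737        5.49       11.71
  Δ            0.9143      -1.371     -0.4571     -0.9143
  eq            1.734       3.366       5.033        10.8
  solve Keq expr → x = -0.4571; check Q = 7438
Then add 3.59 M of X.
Step 3:
                    E           G           M           X
  init          1.734       3.366       5.033       14.39
  Δ            0.2101     -0.3152     -0.1051     -0.2101
  eq            1.945       3.051       4.928       14.18
  solve Keq expr → x = -0.1051; check Q = 7438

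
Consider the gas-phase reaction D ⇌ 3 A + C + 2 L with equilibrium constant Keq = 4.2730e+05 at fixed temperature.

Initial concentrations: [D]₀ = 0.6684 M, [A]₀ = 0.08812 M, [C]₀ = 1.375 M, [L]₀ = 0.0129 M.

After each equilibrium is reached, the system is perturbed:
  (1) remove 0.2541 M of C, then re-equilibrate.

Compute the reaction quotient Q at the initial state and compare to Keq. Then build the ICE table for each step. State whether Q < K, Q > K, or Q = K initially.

Q₀ = 2.3424e-07; Q < K (proceeds forward)

Q₀ = 2.3424e-07 vs Keq = 4.2730e+05 ⇒ Q<K, forward
Step 1:
                    D           A           C           L
  Initial      0.6684     0.08812       1.375      0.0129
  Change      -0.6683       2.005      0.6683       1.337
  Equil    7.9861e-05       2.093       2.043        1.35
  solve Keq expr → x = 0.6683; check Q = 4.2730e+05
Then remove 0.2541 M of C.
Step 2:
                    D           A           C           L
  Initial  7.9861e-05       2.093       1.789        1.35
  Change  -9.9258e-06  2.9777e-05  9.9258e-06  1.9852e-05
  Equil    6.9935e-05       2.093       1.789        1.35
  solve Keq expr → x = 9.9258e-06; check Q = 4.2730e+05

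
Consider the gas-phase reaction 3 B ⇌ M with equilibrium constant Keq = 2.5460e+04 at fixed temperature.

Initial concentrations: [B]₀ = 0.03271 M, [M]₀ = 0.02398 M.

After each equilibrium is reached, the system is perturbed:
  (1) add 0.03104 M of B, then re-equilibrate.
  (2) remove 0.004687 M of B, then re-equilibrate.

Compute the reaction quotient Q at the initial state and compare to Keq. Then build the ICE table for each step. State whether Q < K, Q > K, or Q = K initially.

Q₀ = 685.2 vs Keq = 2.5460e+04 ⇒ Q<K, forward
Step 1:
                   B          M
  I          0.03271    0.02398
  C           -0.022   0.007332
  E          0.01071    0.03131
  solve Keq expr → x = 0.007332; check Q = 2.5460e+04
Then add 0.03104 M of B.
Step 2:
                   B          M
  I          0.04175    0.03131
  C            -0.03       0.01
  E          0.01175    0.04131
  solve Keq expr → x = 0.01; check Q = 2.5460e+04
Then remove 0.004687 M of B.
Step 3:
                   B          M
  I         0.007064    0.04131
  C         0.004542  -0.001514
  E          0.01161     0.0398
  solve Keq expr → x = -0.001514; check Q = 2.5460e+04

Q₀ = 685.2; Q < K (proceeds forward)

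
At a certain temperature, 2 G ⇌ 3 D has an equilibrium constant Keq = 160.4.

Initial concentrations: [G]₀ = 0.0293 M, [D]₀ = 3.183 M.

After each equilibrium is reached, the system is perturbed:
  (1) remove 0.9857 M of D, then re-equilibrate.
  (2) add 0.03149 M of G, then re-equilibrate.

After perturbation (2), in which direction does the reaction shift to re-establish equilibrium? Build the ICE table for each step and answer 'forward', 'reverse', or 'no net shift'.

Q₀ = 3.7564e+04 vs Keq = 160.4 ⇒ Q>K, reverse
Step 1:
                    G           D
  init         0.0293       3.183
  Δ            0.3212     -0.4818
  eq           0.3505       2.701
  solve Keq expr → x = -0.1606; check Q = 160.4
Then remove 0.9857 M of D.
Step 2:
                    G           D
  init         0.3505       1.715
  Δ           -0.1397      0.2095
  eq           0.2109       1.925
  solve Keq expr → x = 0.06983; check Q = 160.4
Then add 0.03149 M of G.
Step 3:
                    G           D
  init         0.2424       1.925
  Δ          -0.02524     0.03786
  eq           0.2171       1.963
  solve Keq expr → x = 0.01262; check Q = 160.4

Direction: forward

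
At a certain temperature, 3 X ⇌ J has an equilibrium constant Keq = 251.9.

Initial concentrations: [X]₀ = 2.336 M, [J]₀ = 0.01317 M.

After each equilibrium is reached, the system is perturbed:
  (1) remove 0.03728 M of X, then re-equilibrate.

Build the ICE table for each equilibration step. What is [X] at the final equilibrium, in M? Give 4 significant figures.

[X]_eq = 0.1427 M

Q₀ = 0.001033 vs Keq = 251.9 ⇒ Q<K, forward
Step 1:
                    X           J
  init          2.336     0.01317
  Δ            -2.193      0.7308
  eq           0.1435       0.744
  solve Keq expr → x = 0.7308; check Q = 251.9
Then remove 0.03728 M of X.
Step 2:
                    X           J
  init         0.1062       0.744
  Δ           0.03649    -0.01216
  eq           0.1427      0.7318
  solve Keq expr → x = -0.01216; check Q = 251.9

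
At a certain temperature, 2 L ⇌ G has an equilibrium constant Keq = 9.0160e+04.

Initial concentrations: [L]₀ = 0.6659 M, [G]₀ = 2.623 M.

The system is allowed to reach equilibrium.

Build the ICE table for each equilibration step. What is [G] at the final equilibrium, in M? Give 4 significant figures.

[G]_eq = 2.953 M

Q₀ = 5.915 vs Keq = 9.0160e+04 ⇒ Q<K, forward
Step 1:
                  L         G
  init       0.6659     2.623
  Δ         -0.6602    0.3301
  eq       0.005723     2.953
  solve Keq expr → x = 0.3301; check Q = 9.0160e+04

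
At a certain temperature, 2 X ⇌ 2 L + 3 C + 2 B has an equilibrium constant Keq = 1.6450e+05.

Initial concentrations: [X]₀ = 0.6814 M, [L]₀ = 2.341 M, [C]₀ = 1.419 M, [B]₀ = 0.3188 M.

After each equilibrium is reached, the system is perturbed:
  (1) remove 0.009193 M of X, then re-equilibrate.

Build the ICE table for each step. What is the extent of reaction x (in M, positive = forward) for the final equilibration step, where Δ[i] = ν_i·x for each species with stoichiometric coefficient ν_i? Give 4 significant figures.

Q₀ = 3.428 vs Keq = 1.6450e+05 ⇒ Q<K, forward
Step 1:
                   X          L          C          B
  I           0.6814      2.341      1.419     0.3188
  C          -0.6547     0.6547      0.982     0.6547
  E          0.02675      2.996      2.401     0.9735
  solve Keq expr → x = 0.3273; check Q = 1.6450e+05
Then remove 0.009193 M of X.
Step 2:
                   X          L          C          B
  I          0.01756      2.996      2.401     0.9735
  C         0.008664  -0.008664     -0.013  -0.008664
  E          0.02622      2.987      2.388     0.9648
  solve Keq expr → x = -0.004332; check Q = 1.6450e+05

x = -0.004332 M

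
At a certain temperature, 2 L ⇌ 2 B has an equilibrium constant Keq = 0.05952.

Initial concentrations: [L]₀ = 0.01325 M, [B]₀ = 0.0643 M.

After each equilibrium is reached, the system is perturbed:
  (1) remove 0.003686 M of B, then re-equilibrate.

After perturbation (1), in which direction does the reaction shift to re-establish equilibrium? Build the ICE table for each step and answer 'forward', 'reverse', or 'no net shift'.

Direction: forward

Q₀ = 23.55 vs Keq = 0.05952 ⇒ Q>K, reverse
Step 1:
                    L           B
  Initial     0.01325      0.0643
  Change      0.04909    -0.04909
  Equil       0.06234     0.01521
  solve Keq expr → x = -0.02455; check Q = 0.05952
Then remove 0.003686 M of B.
Step 2:
                    L           B
  Initial     0.06234     0.01152
  Change    -0.002963    0.002963
  Equil       0.05938     0.01449
  solve Keq expr → x = 0.001482; check Q = 0.05952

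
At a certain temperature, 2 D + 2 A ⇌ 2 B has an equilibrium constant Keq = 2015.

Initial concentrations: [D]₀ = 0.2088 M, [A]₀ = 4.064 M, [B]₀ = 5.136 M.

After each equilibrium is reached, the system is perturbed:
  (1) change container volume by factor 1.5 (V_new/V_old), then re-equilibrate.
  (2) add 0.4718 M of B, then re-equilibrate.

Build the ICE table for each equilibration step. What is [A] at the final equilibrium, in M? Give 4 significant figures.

[A]_eq = 2.604 M

Q₀ = 36.63 vs Keq = 2015 ⇒ Q<K, forward
Step 1:
                   D          A          B
  I           0.2088      4.064      5.136
  C          -0.1783    -0.1783     0.1783
  E          0.03047      3.886      5.314
  solve Keq expr → x = 0.08917; check Q = 2015
Then change container volume by factor 1.5 (V_new/V_old).
Step 2:
                   D          A          B
  I          0.02031       2.59      3.543
  C         0.009954   0.009954  -0.009954
  E          0.03027        2.6      3.533
  solve Keq expr → x = -0.004977; check Q = 2015
Then add 0.4718 M of B.
Step 3:
                   D          A          B
  I          0.03027        2.6      4.005
  C         0.003956   0.003956  -0.003956
  E          0.03422      2.604      4.001
  solve Keq expr → x = -0.001978; check Q = 2015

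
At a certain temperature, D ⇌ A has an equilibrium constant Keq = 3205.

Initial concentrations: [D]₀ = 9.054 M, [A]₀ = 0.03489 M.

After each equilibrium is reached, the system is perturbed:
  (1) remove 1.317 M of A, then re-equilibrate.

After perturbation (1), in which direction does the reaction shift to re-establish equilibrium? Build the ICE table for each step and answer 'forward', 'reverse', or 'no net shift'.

Q₀ = 0.003854 vs Keq = 3205 ⇒ Q<K, forward
Step 1:
                   D          A
  I            9.054    0.03489
  C           -9.051      9.051
  E         0.002835      9.086
  solve Keq expr → x = 9.051; check Q = 3205
Then remove 1.317 M of A.
Step 2:
                   D          A
  I         0.002835      7.769
  C       -4.1079e-04 4.1079e-04
  E         0.002424      7.769
  solve Keq expr → x = 4.1079e-04; check Q = 3205

Direction: forward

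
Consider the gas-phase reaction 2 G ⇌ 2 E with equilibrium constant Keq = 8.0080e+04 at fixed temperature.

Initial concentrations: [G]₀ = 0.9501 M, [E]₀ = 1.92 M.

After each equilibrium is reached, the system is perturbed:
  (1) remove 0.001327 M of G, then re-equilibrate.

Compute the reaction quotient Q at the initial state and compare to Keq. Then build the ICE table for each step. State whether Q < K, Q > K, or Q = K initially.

Q₀ = 4.084; Q < K (proceeds forward)

Q₀ = 4.084 vs Keq = 8.0080e+04 ⇒ Q<K, forward
Step 1:
                   G          E
  I           0.9501       1.92
  C            -0.94       0.94
  E          0.01011       2.86
  solve Keq expr → x = 0.47; check Q = 8.0080e+04
Then remove 0.001327 M of G.
Step 2:
                   G          E
  I          0.00878       2.86
  C         0.001322  -0.001322
  E           0.0101      2.859
  solve Keq expr → x = -6.6116e-04; check Q = 8.0080e+04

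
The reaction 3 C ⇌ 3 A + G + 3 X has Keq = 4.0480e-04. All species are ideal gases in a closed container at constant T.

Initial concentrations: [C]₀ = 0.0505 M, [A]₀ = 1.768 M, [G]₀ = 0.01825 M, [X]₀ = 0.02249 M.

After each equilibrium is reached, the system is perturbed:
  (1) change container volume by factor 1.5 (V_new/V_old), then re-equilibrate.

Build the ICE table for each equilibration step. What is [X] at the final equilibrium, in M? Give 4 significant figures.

Q₀ = 0.008908 vs Keq = 4.0480e-04 ⇒ Q>K, reverse
Step 1:
                  C         A         G         X
  I          0.0505     1.768   0.01825   0.02249
  C         0.01171  -0.01171 -0.003902  -0.01171
  E         0.06221     1.756   0.01435   0.01078
  solve Keq expr → x = -0.003902; check Q = 4.0480e-04
Then change container volume by factor 1.5 (V_new/V_old).
Step 2:
                  C         A         G         X
  I         0.04147     1.171  0.009565  0.007189
  C        -0.00361   0.00361  0.001203   0.00361
  E         0.03786     1.174   0.01077    0.0108
  solve Keq expr → x = 0.001203; check Q = 4.0480e-04

[X]_eq = 0.0108 M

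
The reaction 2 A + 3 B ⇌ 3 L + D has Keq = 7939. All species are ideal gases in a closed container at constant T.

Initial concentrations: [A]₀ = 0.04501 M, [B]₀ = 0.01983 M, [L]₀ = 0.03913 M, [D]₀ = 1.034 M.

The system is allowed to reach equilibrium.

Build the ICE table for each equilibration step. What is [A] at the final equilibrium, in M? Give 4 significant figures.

[A]_eq = 0.04325 M

Q₀ = 3922 vs Keq = 7939 ⇒ Q<K, forward
Step 1:
                  A         B         L         D
  Initial   0.04501   0.01983   0.03913     1.034
  Change   -0.00176 -0.002641  0.002641 8.8023e-04
  Equil     0.04325   0.01719   0.04177     1.035
  solve Keq expr → x = 8.8023e-04; check Q = 7939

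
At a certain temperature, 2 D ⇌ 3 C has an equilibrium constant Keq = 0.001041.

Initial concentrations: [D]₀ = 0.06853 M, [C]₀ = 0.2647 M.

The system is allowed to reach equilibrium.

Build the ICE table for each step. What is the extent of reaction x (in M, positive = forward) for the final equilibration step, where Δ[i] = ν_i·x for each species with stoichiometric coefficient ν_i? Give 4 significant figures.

Q₀ = 3.949 vs Keq = 0.001041 ⇒ Q>K, reverse
Step 1:
                  D         C
  init      0.06853    0.2647
  Δ          0.1518   -0.2277
  eq         0.2203   0.03697
  solve Keq expr → x = -0.07591; check Q = 0.001041

x = -0.07591 M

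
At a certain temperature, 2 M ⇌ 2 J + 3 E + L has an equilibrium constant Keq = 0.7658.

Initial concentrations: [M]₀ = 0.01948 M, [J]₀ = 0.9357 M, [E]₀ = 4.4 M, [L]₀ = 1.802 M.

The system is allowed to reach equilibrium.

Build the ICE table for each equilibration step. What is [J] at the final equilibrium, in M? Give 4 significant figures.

Q₀ = 3.5417e+05 vs Keq = 0.7658 ⇒ Q>K, reverse
Step 1:
                   M          J          E          L
  I          0.01948     0.9357        4.4      1.802
  C           0.8244    -0.8244     -1.237    -0.4122
  E           0.8439     0.1113      3.163       1.39
  solve Keq expr → x = -0.4122; check Q = 0.7658

[J]_eq = 0.1113 M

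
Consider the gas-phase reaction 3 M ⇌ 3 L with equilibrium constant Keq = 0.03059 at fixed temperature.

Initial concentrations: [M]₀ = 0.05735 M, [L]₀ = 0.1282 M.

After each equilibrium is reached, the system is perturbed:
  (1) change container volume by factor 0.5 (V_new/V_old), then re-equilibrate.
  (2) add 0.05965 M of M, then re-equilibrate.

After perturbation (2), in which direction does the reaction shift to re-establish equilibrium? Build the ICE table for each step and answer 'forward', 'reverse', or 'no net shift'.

Direction: forward

Q₀ = 11.17 vs Keq = 0.03059 ⇒ Q>K, reverse
Step 1:
                  M         L
  init      0.05735    0.1282
  Δ         0.08399  -0.08399
  eq         0.1413   0.04421
  solve Keq expr → x = -0.028; check Q = 0.03059
Then change container volume by factor 0.5 (V_new/V_old).
Step 2:
                  M         L
  init       0.2827   0.08841
  Δ               0         0
  eq         0.2827   0.08841
  solve Keq expr → x = 0; check Q = 0.03059
Then add 0.05965 M of M.
Step 3:
                  M         L
  init       0.3423   0.08841
  Δ        -0.01421   0.01421
  eq         0.3281    0.1026
  solve Keq expr → x = 0.004737; check Q = 0.03059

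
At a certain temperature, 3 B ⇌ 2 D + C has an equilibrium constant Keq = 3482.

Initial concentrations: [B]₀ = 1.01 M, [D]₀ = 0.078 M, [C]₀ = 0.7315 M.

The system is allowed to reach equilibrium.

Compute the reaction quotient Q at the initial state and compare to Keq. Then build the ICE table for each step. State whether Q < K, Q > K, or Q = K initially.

Q₀ = 0.00432 vs Keq = 3482 ⇒ Q<K, forward
Step 1:
                  B         D         C
  init         1.01     0.078    0.7315
  Δ         -0.9563    0.6376    0.3188
  eq        0.05365    0.7156      1.05
  solve Keq expr → x = 0.3188; check Q = 3482

Q₀ = 0.00432; Q < K (proceeds forward)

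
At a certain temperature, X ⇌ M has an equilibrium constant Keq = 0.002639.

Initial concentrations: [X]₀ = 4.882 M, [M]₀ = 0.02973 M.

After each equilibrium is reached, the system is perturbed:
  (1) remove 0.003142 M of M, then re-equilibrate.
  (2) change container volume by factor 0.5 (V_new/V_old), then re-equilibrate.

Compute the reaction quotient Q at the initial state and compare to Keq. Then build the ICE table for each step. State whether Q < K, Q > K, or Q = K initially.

Q₀ = 0.00609 vs Keq = 0.002639 ⇒ Q>K, reverse
Step 1:
                    X           M
  I             4.882     0.02973
  C            0.0168     -0.0168
  E             4.899     0.01293
  solve Keq expr → x = -0.0168; check Q = 0.002639
Then remove 0.003142 M of M.
Step 2:
                    X           M
  I             4.899    0.009786
  C         -0.003134    0.003134
  E             4.896     0.01292
  solve Keq expr → x = 0.003134; check Q = 0.002639
Then change container volume by factor 0.5 (V_new/V_old).
Step 3:
                    X           M
  I             9.791     0.02584
  C                 0           0
  E             9.791     0.02584
  solve Keq expr → x = 0; check Q = 0.002639

Q₀ = 0.00609; Q > K (proceeds reverse)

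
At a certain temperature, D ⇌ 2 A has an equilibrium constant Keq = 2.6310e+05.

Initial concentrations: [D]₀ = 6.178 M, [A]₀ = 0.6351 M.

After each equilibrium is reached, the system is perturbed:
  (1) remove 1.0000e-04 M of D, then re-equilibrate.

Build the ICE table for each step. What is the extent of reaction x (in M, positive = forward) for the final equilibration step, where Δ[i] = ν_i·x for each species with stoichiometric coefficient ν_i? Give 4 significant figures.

x = -9.9980e-05 M

Q₀ = 0.06529 vs Keq = 2.6310e+05 ⇒ Q<K, forward
Step 1:
                   D          A
  I            6.178     0.6351
  C           -6.177      12.35
  E       6.4134e-04      12.99
  solve Keq expr → x = 6.177; check Q = 2.6310e+05
Then remove 1.0000e-04 M of D.
Step 2:
                   D          A
  I       5.4134e-04      12.99
  C       9.9980e-05 -1.9996e-04
  E       6.4132e-04      12.99
  solve Keq expr → x = -9.9980e-05; check Q = 2.6310e+05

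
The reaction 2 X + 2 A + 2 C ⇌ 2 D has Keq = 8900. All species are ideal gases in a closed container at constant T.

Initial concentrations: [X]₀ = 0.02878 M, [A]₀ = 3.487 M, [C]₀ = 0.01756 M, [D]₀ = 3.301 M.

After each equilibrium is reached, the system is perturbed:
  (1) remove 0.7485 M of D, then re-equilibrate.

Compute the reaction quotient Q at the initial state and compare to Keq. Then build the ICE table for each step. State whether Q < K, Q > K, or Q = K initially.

Q₀ = 3.5088e+06; Q > K (proceeds reverse)

Q₀ = 3.5088e+06 vs Keq = 8900 ⇒ Q>K, reverse
Step 1:
                  X         A         C         D
  init      0.02878     3.487   0.01756     3.301
  Δ         0.07497   0.07497   0.07497  -0.07497
  eq         0.1038     3.562   0.09253     3.226
  solve Keq expr → x = -0.03749; check Q = 8900
Then remove 0.7485 M of D.
Step 2:
                  X         A         C         D
  init       0.1038     3.562   0.09253     2.478
  Δ        -0.01175  -0.01175  -0.01175   0.01175
  eq          0.092      3.55   0.08078     2.489
  solve Keq expr → x = 0.005874; check Q = 8900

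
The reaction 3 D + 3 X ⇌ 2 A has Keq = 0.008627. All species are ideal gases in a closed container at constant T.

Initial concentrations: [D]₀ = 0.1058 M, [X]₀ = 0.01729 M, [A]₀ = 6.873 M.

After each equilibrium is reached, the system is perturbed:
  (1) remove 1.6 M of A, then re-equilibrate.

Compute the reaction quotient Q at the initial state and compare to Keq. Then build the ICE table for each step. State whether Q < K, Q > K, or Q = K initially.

Q₀ = 7.7170e+09 vs Keq = 0.008627 ⇒ Q>K, reverse
Step 1:
                    D           X           A
  Initial      0.1058     0.01729       6.873
  Change         3.58        3.58      -2.387
  Equil         3.686       3.598       4.486
  solve Keq expr → x = -1.193; check Q = 0.008627
Then remove 1.6 M of A.
Step 2:
                    D           X           A
  Initial       3.686       3.598       2.886
  Change      -0.4032     -0.4032      0.2688
  Equil         3.283       3.195       3.155
  solve Keq expr → x = 0.1344; check Q = 0.008627

Q₀ = 7.7170e+09; Q > K (proceeds reverse)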